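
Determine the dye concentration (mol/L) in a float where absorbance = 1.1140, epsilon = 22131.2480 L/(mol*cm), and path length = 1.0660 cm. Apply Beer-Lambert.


Formula: c = A / (epsilon * l)
Substituting: c = 1.1140 / (22131.2480 * 1.0660)
Result: 4.7220e-05 mol/L


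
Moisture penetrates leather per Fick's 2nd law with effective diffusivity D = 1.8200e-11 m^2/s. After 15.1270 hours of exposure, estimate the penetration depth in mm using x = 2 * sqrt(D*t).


t = 15.1270 hr * 3600 = 54457.2000 s
D * t = 1.8200e-11 * 54457.2000 = 9.9112e-07
x = 2 * sqrt(D*t) = 2 * sqrt(9.9112e-07) = 0.0019911 m = 1.9911 mm


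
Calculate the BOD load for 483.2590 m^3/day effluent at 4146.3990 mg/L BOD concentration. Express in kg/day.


Formula: BOD_load = volume * conc / 1000
Substituting: BOD_load = 483.2590 * 4146.3990 / 1000
Result: 2003.7846 kg/day


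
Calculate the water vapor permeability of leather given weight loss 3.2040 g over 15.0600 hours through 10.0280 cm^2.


Formula: WVP = loss / (area * time)
Substituting: WVP = 3.2040 / (10.0280 * 15.0600)
Result: 0.0212155 g/(cm^2*hr)


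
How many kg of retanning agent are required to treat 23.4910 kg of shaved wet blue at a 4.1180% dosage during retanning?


Formula: Retan = substrate * pct / 100
Substituting: Retan = 23.4910 * 4.1180 / 100
Result: 0.9674 kg


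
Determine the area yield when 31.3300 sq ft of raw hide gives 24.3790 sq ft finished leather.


Formula: Yield = finished / raw * 100
Substituting: Yield = 24.3790 / 31.3300 * 100
Result: 77.8136 %


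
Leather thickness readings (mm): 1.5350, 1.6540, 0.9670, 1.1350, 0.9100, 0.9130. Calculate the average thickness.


Formula: Average = sum / n
Substituting: Average = 7.1140 / 6
Result: 1.1857 mm


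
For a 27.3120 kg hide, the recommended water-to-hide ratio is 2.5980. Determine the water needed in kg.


Formula: Water = hide_weight * ratio
Substituting: Water = 27.3120 * 2.5980
Result: 70.9566 kg


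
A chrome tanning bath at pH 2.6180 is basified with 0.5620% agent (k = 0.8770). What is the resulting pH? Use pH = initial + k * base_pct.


Formula: pH_final = pH_initial + k * base_pct
Substituting: pH_final = 2.6180 + 0.8770 * 0.5620
Result: 3.1109


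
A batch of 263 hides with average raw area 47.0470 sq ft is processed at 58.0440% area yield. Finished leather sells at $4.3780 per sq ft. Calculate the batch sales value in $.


Raw_total = N * avg_area = 263 * 47.0470 = 12373.3610 sq ft
Finished = Raw_total * yield / 100 = 12373.3610 * 58.0440 / 100 = 7181.9937 sq ft
Value = Finished * price = 7181.9937 * 4.3780 = 31442.7682 $


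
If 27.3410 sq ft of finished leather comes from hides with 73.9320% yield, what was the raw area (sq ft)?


Formula: raw = finished * 100 / yield
Substituting: raw = 27.3410 * 100 / 73.9320
Result: 36.9813 sq ft


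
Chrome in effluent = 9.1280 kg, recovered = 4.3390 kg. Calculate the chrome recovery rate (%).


Formula: Recovery = recovered / input * 100
Substituting: Recovery = 4.3390 / 9.1280 * 100
Result: 47.5351 %


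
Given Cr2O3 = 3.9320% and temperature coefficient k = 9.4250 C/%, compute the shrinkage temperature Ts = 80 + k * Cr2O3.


Formula: Ts = 80 + k * Cr2O3
Substituting: Ts = 80 + 9.4250 * 3.9320
Result: 117.0591 C


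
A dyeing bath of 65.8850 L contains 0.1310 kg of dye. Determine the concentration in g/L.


Formula: Conc = dye_mass(kg) / volume(L) * 1000
Substituting: Conc = 0.1310 / 65.8850 * 1000
Result: 1.9883 g/L


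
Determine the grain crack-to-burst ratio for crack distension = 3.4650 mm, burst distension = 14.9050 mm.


Formula: Ratio = crack / burst
Substituting: Ratio = 3.4650 / 14.9050
Result: 0.2325


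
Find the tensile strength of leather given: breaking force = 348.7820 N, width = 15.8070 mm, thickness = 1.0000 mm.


Formula: TS = force / (width * thickness)
Substituting: TS = 348.7820 / (15.8070 * 1.0000)
Result: 22.0650 N/mm^2


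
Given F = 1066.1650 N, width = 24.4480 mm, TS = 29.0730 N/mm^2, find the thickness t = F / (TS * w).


Formula: t = F / (TS * w)
Substituting: t = 1066.1650 / (29.0730 * 24.4480)
Result: 1.5000 mm


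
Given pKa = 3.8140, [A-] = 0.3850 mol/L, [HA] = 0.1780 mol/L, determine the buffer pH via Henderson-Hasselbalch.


ratio = [A-] / [HA] = 0.3850 / 0.1780 = 2.1629
log10(ratio) = 0.3350
pH = pKa + log10(ratio) = 3.8140 + 0.3350 = 4.1490


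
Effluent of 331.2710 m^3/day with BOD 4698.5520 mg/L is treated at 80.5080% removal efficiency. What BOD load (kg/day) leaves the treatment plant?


Load_in = volume * conc / 1000 = 331.2710 * 4698.5520 / 1000 = 1556.4940 kg/day
Removed = Load_in * eff / 100 = 1556.4940 * 80.5080 / 100 = 1253.1022 kg/day
Load_out = Load_in - Removed = 1556.4940 - 1253.1022 = 303.3918 kg/day


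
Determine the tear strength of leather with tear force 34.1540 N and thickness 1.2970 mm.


Formula: Tear strength = force / thickness
Substituting: Tear strength = 34.1540 / 1.2970
Result: 26.3331 N/mm


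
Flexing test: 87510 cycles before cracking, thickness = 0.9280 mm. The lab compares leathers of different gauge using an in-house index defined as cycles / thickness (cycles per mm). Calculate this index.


Formula: Index = cycles / thickness
Substituting: Index = 87510 / 0.9280
Result: 94299.5690 cycles/mm


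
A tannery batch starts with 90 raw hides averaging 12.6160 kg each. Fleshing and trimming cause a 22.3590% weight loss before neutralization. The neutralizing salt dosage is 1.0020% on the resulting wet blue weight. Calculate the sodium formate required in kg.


Total_raw = N * avg_wt = 90 * 12.6160 = 1135.4400 kg
Substrate = Total_raw * (1 - loss/100) = 1135.4400 * (1 - 22.3590/100) = 881.5670 kg
Neutralizer = Substrate * pct / 100 = 881.5670 * 1.0020 / 100 = 8.8333 kg


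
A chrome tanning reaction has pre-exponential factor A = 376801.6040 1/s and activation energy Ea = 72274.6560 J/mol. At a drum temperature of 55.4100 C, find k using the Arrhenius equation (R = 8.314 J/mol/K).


T_K = T_C + 273.15 = 55.4100 + 273.15 = 328.5600 K
exponent = -Ea / (R * T_K) = -72274.6560 / (8.314 * 328.5600) = -26.4583
k = A * exp(exponent) = 376801.6040 * exp(-26.4583) = 1.2174e-06 1/s


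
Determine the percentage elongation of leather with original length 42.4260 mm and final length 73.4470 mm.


Formula: Elongation = (Lf - L0) / L0 * 100
Substituting: Elongation = (73.4470 - 42.4260) / 42.4260 * 100
Result: 73.1179 %


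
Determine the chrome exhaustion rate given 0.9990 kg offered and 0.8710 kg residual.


Formula: Uptake = (offered - residual) / offered * 100
Substituting: Uptake = (0.9990 - 0.8710) / 0.9990 * 100
Result: 12.8128 %


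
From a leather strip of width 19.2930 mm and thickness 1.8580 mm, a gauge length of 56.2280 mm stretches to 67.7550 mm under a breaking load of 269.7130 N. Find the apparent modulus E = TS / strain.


TS = F / (w * t) = 269.7130 / (19.2930 * 1.8580) = 7.5241 N/mm^2
strain = (Lf - L0) / L0 = (67.7550 - 56.2280) / 56.2280 = 0.2050
E = TS / strain = 7.5241 / 0.2050 = 36.7023 N/mm^2


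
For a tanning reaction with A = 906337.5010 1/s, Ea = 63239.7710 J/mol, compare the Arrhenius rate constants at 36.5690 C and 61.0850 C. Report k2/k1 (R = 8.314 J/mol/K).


T1 = 36.5690 + 273.15 = 309.7190 K; T2 = 61.0850 + 273.15 = 334.2350 K
k1 = A * exp(-Ea/(R*T1)) = 906337.5010 * exp(-63239.7710/(8.314*309.7190)) = 1.9562e-05 1/s
k2 = A * exp(-Ea/(R*T2)) = 906337.5010 * exp(-63239.7710/(8.314*334.2350)) = 1.1851e-04 1/s
k2/k1 = 1.1851e-04 / 1.9562e-05 = 6.0581


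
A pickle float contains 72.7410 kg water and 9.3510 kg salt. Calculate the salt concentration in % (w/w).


Formula: Conc = salt / (water + salt) * 100
Substituting: Conc = 9.3510 / (72.7410 + 9.3510) * 100
Result: 11.3909 %


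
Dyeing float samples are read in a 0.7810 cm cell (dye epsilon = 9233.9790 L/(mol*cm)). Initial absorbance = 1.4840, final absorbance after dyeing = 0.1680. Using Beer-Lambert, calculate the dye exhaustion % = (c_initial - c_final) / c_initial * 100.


c_initial = A_i / (epsilon * l) = 1.4840 / (9233.9790 * 0.7810) = 2.0578e-04 mol/L
c_final = A_f / (epsilon * l) = 0.1680 / (9233.9790 * 0.7810) = 2.3295e-05 mol/L
Exhaustion = (c_initial - c_final) / c_initial * 100 = (2.0578e-04 - 2.3295e-05) / 2.0578e-04 * 100 = 88.6792 %


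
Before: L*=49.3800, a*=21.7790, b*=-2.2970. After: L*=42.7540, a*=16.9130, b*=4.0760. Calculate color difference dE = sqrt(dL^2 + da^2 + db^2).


dL = -6.6260, da = -4.8660, db = 6.3730
dE = sqrt((-6.6260)^2 + (-4.8660)^2 + 6.3730^2) = 10.4018


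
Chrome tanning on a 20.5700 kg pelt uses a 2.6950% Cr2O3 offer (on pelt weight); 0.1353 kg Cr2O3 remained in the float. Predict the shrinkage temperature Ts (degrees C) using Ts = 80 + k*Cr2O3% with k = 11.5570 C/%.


Offered = pelt * offer_pct / 100 = 20.5700 * 2.6950 / 100 = 0.5544 kg
Uptake = offered - residual = 0.5544 - 0.1353 = 0.4191 kg
Cr2O3% on pelt = uptake / pelt * 100 = 0.4191 / 20.5700 * 100 = 2.0372 %
Ts = 80 + k * Cr2O3% = 80 + 11.5570 * 2.0372 = 103.5445 C


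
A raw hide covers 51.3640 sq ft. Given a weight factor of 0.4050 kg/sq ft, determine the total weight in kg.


Formula: Weight = area * weight_per_sqft
Substituting: Weight = 51.3640 * 0.4050
Result: 20.8024 kg


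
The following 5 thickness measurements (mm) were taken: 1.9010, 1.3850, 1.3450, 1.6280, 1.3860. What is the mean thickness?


Formula: Average = sum / n
Substituting: Average = 7.6450 / 5
Result: 1.5290 mm


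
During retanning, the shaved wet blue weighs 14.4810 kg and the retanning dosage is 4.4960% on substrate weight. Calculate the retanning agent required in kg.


Formula: Retan = substrate * pct / 100
Substituting: Retan = 14.4810 * 4.4960 / 100
Result: 0.6511 kg


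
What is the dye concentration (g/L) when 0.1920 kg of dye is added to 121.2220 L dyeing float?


Formula: Conc = dye_mass(kg) / volume(L) * 1000
Substituting: Conc = 0.1920 / 121.2220 * 1000
Result: 1.5839 g/L


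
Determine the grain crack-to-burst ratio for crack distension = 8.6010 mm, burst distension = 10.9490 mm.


Formula: Ratio = crack / burst
Substituting: Ratio = 8.6010 / 10.9490
Result: 0.7856


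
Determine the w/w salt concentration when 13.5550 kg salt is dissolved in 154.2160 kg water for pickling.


Formula: Conc = salt / (water + salt) * 100
Substituting: Conc = 13.5550 / (154.2160 + 13.5550) * 100
Result: 8.0795 %


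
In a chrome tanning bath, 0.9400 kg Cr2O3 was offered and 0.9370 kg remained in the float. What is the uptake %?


Formula: Uptake = (offered - residual) / offered * 100
Substituting: Uptake = (0.9400 - 0.9370) / 0.9400 * 100
Result: 0.3191 %


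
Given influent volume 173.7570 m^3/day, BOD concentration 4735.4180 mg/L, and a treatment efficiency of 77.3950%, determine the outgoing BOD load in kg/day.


Load_in = volume * conc / 1000 = 173.7570 * 4735.4180 / 1000 = 822.8120 kg/day
Removed = Load_in * eff / 100 = 822.8120 * 77.3950 / 100 = 636.8154 kg/day
Load_out = Load_in - Removed = 822.8120 - 636.8154 = 185.9967 kg/day


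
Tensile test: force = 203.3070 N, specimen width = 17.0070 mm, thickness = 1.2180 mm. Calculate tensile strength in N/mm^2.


Formula: TS = force / (width * thickness)
Substituting: TS = 203.3070 / (17.0070 * 1.2180)
Result: 9.8147 N/mm^2


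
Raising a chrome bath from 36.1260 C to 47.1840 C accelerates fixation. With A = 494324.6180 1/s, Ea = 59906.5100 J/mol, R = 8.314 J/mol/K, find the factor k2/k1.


T1 = 36.1260 + 273.15 = 309.2760 K; T2 = 47.1840 + 273.15 = 320.3340 K
k1 = A * exp(-Ea/(R*T1)) = 494324.6180 * exp(-59906.5100/(8.314*309.2760)) = 3.7656e-05 1/s
k2 = A * exp(-Ea/(R*T2)) = 494324.6180 * exp(-59906.5100/(8.314*320.3340)) = 8.4163e-05 1/s
k2/k1 = 8.4163e-05 / 3.7656e-05 = 2.2350


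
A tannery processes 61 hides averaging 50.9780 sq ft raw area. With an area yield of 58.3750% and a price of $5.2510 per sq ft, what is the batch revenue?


Raw_total = N * avg_area = 61 * 50.9780 = 3109.6580 sq ft
Finished = Raw_total * yield / 100 = 3109.6580 * 58.3750 / 100 = 1815.2629 sq ft
Value = Finished * price = 1815.2629 * 5.2510 = 9531.9453 $


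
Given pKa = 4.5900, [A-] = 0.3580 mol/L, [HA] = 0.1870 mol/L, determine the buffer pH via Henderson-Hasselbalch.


ratio = [A-] / [HA] = 0.3580 / 0.1870 = 1.9144
log10(ratio) = 0.2820
pH = pKa + log10(ratio) = 4.5900 + 0.2820 = 4.8720


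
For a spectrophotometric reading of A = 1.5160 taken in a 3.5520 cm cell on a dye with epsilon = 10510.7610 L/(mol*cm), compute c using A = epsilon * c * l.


Formula: c = A / (epsilon * l)
Substituting: c = 1.5160 / (10510.7610 * 3.5520)
Result: 4.0606e-05 mol/L


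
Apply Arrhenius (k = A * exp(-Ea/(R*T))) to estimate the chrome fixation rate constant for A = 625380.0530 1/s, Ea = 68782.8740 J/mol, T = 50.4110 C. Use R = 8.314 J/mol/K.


T_K = T_C + 273.15 = 50.4110 + 273.15 = 323.5610 K
exponent = -Ea / (R * T_K) = -68782.8740 / (8.314 * 323.5610) = -25.5690
k = A * exp(exponent) = 625380.0530 * exp(-25.5690) = 4.9165e-06 1/s


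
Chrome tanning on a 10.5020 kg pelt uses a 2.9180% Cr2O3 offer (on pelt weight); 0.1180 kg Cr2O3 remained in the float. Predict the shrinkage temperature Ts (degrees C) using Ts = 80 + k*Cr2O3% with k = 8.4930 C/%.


Offered = pelt * offer_pct / 100 = 10.5020 * 2.9180 / 100 = 0.3064 kg
Uptake = offered - residual = 0.3064 - 0.1180 = 0.1884 kg
Cr2O3% on pelt = uptake / pelt * 100 = 0.1884 / 10.5020 * 100 = 1.7944 %
Ts = 80 + k * Cr2O3% = 80 + 8.4930 * 1.7944 = 95.2399 C


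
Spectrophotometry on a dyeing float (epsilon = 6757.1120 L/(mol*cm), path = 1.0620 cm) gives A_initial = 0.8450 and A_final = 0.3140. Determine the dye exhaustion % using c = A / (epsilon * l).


c_initial = A_i / (epsilon * l) = 0.8450 / (6757.1120 * 1.0620) = 1.1775e-04 mol/L
c_final = A_f / (epsilon * l) = 0.3140 / (6757.1120 * 1.0620) = 4.3757e-05 mol/L
Exhaustion = (c_initial - c_final) / c_initial * 100 = (1.1775e-04 - 4.3757e-05) / 1.1775e-04 * 100 = 62.8402 %


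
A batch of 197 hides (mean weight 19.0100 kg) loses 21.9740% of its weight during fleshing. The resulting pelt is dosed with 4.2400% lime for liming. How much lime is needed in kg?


Total_raw = N * avg_wt = 197 * 19.0100 = 3744.9700 kg
Substrate = Total_raw * (1 - loss/100) = 3744.9700 * (1 - 21.9740/100) = 2922.0503 kg
Lime = Substrate * pct / 100 = 2922.0503 * 4.2400 / 100 = 123.8949 kg


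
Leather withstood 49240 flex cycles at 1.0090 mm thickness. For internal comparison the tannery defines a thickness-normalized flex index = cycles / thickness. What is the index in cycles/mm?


Formula: Index = cycles / thickness
Substituting: Index = 49240 / 1.0090
Result: 48800.7929 cycles/mm


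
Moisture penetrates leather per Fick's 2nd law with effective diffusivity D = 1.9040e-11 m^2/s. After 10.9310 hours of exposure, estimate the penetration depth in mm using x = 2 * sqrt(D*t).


t = 10.9310 hr * 3600 = 39351.6000 s
D * t = 1.9040e-11 * 39351.6000 = 7.4925e-07
x = 2 * sqrt(D*t) = 2 * sqrt(7.4925e-07) = 0.00173119 m = 1.7312 mm


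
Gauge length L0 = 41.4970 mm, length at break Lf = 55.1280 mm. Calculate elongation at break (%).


Formula: Elongation = (Lf - L0) / L0 * 100
Substituting: Elongation = (55.1280 - 41.4970) / 41.4970 * 100
Result: 32.8482 %


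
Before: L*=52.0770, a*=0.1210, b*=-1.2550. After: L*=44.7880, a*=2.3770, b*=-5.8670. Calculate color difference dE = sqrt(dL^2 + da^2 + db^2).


dL = -7.2890, da = 2.2560, db = -4.6120
dE = sqrt((-7.2890)^2 + 2.2560^2 + (-4.6120)^2) = 8.9157


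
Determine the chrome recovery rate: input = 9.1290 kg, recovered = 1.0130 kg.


Formula: Recovery = recovered / input * 100
Substituting: Recovery = 1.0130 / 9.1290 * 100
Result: 11.0965 %


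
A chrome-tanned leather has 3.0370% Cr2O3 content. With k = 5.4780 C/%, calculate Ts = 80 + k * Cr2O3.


Formula: Ts = 80 + k * Cr2O3
Substituting: Ts = 80 + 5.4780 * 3.0370
Result: 96.6367 C


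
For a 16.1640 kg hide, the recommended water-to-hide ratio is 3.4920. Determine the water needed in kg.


Formula: Water = hide_weight * ratio
Substituting: Water = 16.1640 * 3.4920
Result: 56.4447 kg


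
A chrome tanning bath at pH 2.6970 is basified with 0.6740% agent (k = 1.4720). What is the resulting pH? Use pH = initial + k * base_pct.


Formula: pH_final = pH_initial + k * base_pct
Substituting: pH_final = 2.6970 + 1.4720 * 0.6740
Result: 3.6891


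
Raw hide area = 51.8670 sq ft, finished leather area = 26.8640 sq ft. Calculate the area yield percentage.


Formula: Yield = finished / raw * 100
Substituting: Yield = 26.8640 / 51.8670 * 100
Result: 51.7940 %


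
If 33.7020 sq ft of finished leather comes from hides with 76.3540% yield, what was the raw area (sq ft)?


Formula: raw = finished * 100 / yield
Substituting: raw = 33.7020 * 100 / 76.3540
Result: 44.1391 sq ft


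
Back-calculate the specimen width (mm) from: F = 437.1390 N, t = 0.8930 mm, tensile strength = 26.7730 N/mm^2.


Formula: w = F / (TS * t)
Substituting: w = 437.1390 / (26.7730 * 0.8930)
Result: 18.2840 mm


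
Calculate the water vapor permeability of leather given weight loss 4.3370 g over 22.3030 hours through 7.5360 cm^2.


Formula: WVP = loss / (area * time)
Substituting: WVP = 4.3370 / (7.5360 * 22.3030)
Result: 0.0258039 g/(cm^2*hr)


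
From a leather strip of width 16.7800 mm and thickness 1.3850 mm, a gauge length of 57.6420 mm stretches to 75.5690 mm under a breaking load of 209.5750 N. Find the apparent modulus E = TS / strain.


TS = F / (w * t) = 209.5750 / (16.7800 * 1.3850) = 9.0177 N/mm^2
strain = (Lf - L0) / L0 = (75.5690 - 57.6420) / 57.6420 = 0.3110
E = TS / strain = 9.0177 / 0.3110 = 28.9954 N/mm^2


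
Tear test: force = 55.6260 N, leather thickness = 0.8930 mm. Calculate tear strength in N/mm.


Formula: Tear strength = force / thickness
Substituting: Tear strength = 55.6260 / 0.8930
Result: 62.2912 N/mm


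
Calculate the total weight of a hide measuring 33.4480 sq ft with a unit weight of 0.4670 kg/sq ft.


Formula: Weight = area * weight_per_sqft
Substituting: Weight = 33.4480 * 0.4670
Result: 15.6202 kg


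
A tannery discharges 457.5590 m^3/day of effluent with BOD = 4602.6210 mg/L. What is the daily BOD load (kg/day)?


Formula: BOD_load = volume * conc / 1000
Substituting: BOD_load = 457.5590 * 4602.6210 / 1000
Result: 2105.9707 kg/day


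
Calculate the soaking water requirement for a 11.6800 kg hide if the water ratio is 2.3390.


Formula: Water = hide_weight * ratio
Substituting: Water = 11.6800 * 2.3390
Result: 27.3195 kg


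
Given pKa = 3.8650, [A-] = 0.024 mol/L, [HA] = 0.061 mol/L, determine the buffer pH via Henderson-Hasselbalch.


ratio = [A-] / [HA] = 0.024 / 0.061 = 0.3934
log10(ratio) = -0.4051
pH = pKa + log10(ratio) = 3.8650 - 0.4051 = 3.4599


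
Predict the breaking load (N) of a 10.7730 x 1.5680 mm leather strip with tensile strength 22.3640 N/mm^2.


Formula: F = TS * w * t
Substituting: F = 22.3640 * 10.7730 * 1.5680
Result: 377.7741 N


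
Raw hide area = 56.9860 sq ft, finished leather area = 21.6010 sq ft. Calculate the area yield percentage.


Formula: Yield = finished / raw * 100
Substituting: Yield = 21.6010 / 56.9860 * 100
Result: 37.9058 %


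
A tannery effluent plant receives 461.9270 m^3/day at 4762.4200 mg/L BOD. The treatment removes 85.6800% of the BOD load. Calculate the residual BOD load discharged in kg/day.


Load_in = volume * conc / 1000 = 461.9270 * 4762.4200 / 1000 = 2199.8904 kg/day
Removed = Load_in * eff / 100 = 2199.8904 * 85.6800 / 100 = 1884.8661 kg/day
Load_out = Load_in - Removed = 2199.8904 - 1884.8661 = 315.0243 kg/day


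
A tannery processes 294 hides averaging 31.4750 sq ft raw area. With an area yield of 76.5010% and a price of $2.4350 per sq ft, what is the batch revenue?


Raw_total = N * avg_area = 294 * 31.4750 = 9253.6500 sq ft
Finished = Raw_total * yield / 100 = 9253.6500 * 76.5010 / 100 = 7079.1348 sq ft
Value = Finished * price = 7079.1348 * 2.4350 = 17237.6932 $


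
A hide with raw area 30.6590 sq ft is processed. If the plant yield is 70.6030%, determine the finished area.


Formula: finished = raw * yield / 100
Substituting: finished = 30.6590 * 70.6030 / 100
Result: 21.6462 sq ft


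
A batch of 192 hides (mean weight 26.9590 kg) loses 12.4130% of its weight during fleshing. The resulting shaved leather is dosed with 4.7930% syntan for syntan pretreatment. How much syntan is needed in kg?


Total_raw = N * avg_wt = 192 * 26.9590 = 5176.1280 kg
Substrate = Total_raw * (1 - loss/100) = 5176.1280 * (1 - 12.4130/100) = 4533.6152 kg
Syntan = Substrate * pct / 100 = 4533.6152 * 4.7930 / 100 = 217.2962 kg


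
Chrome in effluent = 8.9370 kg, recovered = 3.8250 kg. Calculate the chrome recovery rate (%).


Formula: Recovery = recovered / input * 100
Substituting: Recovery = 3.8250 / 8.9370 * 100
Result: 42.7996 %


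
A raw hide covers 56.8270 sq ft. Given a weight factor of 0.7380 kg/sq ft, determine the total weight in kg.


Formula: Weight = area * weight_per_sqft
Substituting: Weight = 56.8270 * 0.7380
Result: 41.9383 kg


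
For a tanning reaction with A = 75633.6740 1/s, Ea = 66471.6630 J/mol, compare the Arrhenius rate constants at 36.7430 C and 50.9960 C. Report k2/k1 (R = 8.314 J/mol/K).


T1 = 36.7430 + 273.15 = 309.8930 K; T2 = 50.9960 + 273.15 = 324.1460 K
k1 = A * exp(-Ea/(R*T1)) = 75633.6740 * exp(-66471.6630/(8.314*309.8930)) = 4.7211e-07 1/s
k2 = A * exp(-Ea/(R*T2)) = 75633.6740 * exp(-66471.6630/(8.314*324.1460)) = 1.4680e-06 1/s
k2/k1 = 1.4680e-06 / 4.7211e-07 = 3.1094


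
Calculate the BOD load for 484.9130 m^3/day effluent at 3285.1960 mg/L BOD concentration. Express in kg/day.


Formula: BOD_load = volume * conc / 1000
Substituting: BOD_load = 484.9130 * 3285.1960 / 1000
Result: 1593.0342 kg/day


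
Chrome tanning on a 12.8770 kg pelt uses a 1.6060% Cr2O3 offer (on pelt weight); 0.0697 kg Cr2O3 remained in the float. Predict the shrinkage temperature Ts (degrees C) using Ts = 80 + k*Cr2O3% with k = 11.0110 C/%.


Offered = pelt * offer_pct / 100 = 12.8770 * 1.6060 / 100 = 0.2068 kg
Uptake = offered - residual = 0.2068 - 0.0697 = 0.1371 kg
Cr2O3% on pelt = uptake / pelt * 100 = 0.1371 / 12.8770 * 100 = 1.0647 %
Ts = 80 + k * Cr2O3% = 80 + 11.0110 * 1.0647 = 91.7237 C


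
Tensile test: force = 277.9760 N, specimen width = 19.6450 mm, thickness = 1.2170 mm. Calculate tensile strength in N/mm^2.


Formula: TS = force / (width * thickness)
Substituting: TS = 277.9760 / (19.6450 * 1.2170)
Result: 11.6269 N/mm^2


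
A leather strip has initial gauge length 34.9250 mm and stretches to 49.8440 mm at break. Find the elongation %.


Formula: Elongation = (Lf - L0) / L0 * 100
Substituting: Elongation = (49.8440 - 34.9250) / 34.9250 * 100
Result: 42.7173 %


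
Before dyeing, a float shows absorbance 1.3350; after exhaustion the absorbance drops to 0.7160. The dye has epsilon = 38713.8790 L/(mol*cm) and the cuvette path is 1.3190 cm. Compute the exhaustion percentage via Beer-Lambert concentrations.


c_initial = A_i / (epsilon * l) = 1.3350 / (38713.8790 * 1.3190) = 2.6144e-05 mol/L
c_final = A_f / (epsilon * l) = 0.7160 / (38713.8790 * 1.3190) = 1.4022e-05 mol/L
Exhaustion = (c_initial - c_final) / c_initial * 100 = (2.6144e-05 - 1.4022e-05) / 2.6144e-05 * 100 = 46.3670 %


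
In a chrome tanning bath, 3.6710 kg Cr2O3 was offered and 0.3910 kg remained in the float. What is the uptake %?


Formula: Uptake = (offered - residual) / offered * 100
Substituting: Uptake = (3.6710 - 0.3910) / 3.6710 * 100
Result: 89.3490 %


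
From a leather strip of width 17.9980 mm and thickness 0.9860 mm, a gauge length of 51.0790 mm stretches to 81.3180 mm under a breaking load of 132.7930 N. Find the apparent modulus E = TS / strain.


TS = F / (w * t) = 132.7930 / (17.9980 * 0.9860) = 7.4830 N/mm^2
strain = (Lf - L0) / L0 = (81.3180 - 51.0790) / 51.0790 = 0.5920
E = TS / strain = 7.4830 / 0.5920 = 12.6401 N/mm^2


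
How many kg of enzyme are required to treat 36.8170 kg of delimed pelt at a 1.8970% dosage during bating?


Formula: Enzyme = substrate * pct / 100
Substituting: Enzyme = 36.8170 * 1.8970 / 100
Result: 0.6984 kg


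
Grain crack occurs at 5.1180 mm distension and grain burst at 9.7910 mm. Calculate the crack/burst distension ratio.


Formula: Ratio = crack / burst
Substituting: Ratio = 5.1180 / 9.7910
Result: 0.5227


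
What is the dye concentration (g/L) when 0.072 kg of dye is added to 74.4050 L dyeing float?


Formula: Conc = dye_mass(kg) / volume(L) * 1000
Substituting: Conc = 0.072 / 74.4050 * 1000
Result: 0.9677 g/L


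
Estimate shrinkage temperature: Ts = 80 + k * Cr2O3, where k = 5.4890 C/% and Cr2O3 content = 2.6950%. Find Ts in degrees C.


Formula: Ts = 80 + k * Cr2O3
Substituting: Ts = 80 + 5.4890 * 2.6950
Result: 94.7929 C


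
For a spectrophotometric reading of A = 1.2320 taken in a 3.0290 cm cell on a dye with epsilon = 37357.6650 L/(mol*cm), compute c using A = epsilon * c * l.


Formula: c = A / (epsilon * l)
Substituting: c = 1.2320 / (37357.6650 * 3.0290)
Result: 1.0888e-05 mol/L


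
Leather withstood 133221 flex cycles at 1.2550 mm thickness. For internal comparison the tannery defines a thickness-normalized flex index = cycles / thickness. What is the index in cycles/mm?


Formula: Index = cycles / thickness
Substituting: Index = 133221 / 1.2550
Result: 106152.1912 cycles/mm


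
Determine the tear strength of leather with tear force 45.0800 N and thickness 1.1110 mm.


Formula: Tear strength = force / thickness
Substituting: Tear strength = 45.0800 / 1.1110
Result: 40.5761 N/mm


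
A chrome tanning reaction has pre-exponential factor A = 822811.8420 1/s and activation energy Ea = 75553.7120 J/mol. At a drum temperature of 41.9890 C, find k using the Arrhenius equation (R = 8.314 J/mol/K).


T_K = T_C + 273.15 = 41.9890 + 273.15 = 315.1390 K
exponent = -Ea / (R * T_K) = -75553.7120 / (8.314 * 315.1390) = -28.8366
k = A * exp(exponent) = 822811.8420 * exp(-28.8366) = 2.4645e-07 1/s


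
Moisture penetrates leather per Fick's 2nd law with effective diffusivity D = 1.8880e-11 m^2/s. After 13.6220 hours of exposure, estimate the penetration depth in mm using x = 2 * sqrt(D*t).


t = 13.6220 hr * 3600 = 49039.2000 s
D * t = 1.8880e-11 * 49039.2000 = 9.2586e-07
x = 2 * sqrt(D*t) = 2 * sqrt(9.2586e-07) = 0.00192443 m = 1.9244 mm


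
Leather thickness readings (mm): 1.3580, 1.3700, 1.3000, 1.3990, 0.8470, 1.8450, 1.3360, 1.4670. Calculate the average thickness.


Formula: Average = sum / n
Substituting: Average = 10.9220 / 8
Result: 1.3653 mm


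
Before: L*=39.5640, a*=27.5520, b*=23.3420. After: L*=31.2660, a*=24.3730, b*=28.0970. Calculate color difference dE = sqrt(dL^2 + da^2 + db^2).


dL = -8.2980, da = -3.1790, db = 4.7550
dE = sqrt((-8.2980)^2 + (-3.1790)^2 + 4.7550^2) = 10.0783


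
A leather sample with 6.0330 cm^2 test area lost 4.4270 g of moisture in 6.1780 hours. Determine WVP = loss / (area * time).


Formula: WVP = loss / (area * time)
Substituting: WVP = 4.4270 / (6.0330 * 6.1780)
Result: 0.1188 g/(cm^2*hr)


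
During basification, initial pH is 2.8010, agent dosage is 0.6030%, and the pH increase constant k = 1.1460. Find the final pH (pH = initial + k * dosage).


Formula: pH_final = pH_initial + k * base_pct
Substituting: pH_final = 2.8010 + 1.1460 * 0.6030
Result: 3.4920


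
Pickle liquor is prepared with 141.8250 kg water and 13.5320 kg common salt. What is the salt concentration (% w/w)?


Formula: Conc = salt / (water + salt) * 100
Substituting: Conc = 13.5320 / (141.8250 + 13.5320) * 100
Result: 8.7103 %


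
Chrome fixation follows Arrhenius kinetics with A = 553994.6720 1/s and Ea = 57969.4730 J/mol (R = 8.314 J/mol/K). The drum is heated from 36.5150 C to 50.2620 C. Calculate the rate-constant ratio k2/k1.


T1 = 36.5150 + 273.15 = 309.6650 K; T2 = 50.2620 + 273.15 = 323.4120 K
k1 = A * exp(-Ea/(R*T1)) = 553994.6720 * exp(-57969.4730/(8.314*309.6650)) = 9.2214e-05 1/s
k2 = A * exp(-Ea/(R*T2)) = 553994.6720 * exp(-57969.4730/(8.314*323.4120)) = 2.4013e-04 1/s
k2/k1 = 2.4013e-04 / 9.2214e-05 = 2.6041


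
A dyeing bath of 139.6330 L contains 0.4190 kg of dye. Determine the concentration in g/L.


Formula: Conc = dye_mass(kg) / volume(L) * 1000
Substituting: Conc = 0.4190 / 139.6330 * 1000
Result: 3.0007 g/L


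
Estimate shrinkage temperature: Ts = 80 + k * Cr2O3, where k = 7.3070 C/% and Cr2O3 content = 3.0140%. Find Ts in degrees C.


Formula: Ts = 80 + k * Cr2O3
Substituting: Ts = 80 + 7.3070 * 3.0140
Result: 102.0233 C


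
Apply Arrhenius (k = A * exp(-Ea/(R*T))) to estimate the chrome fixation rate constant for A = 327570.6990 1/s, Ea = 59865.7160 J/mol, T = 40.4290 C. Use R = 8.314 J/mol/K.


T_K = T_C + 273.15 = 40.4290 + 273.15 = 313.5790 K
exponent = -Ea / (R * T_K) = -59865.7160 / (8.314 * 313.5790) = -22.9626
k = A * exp(exponent) = 327570.6990 * exp(-22.9626) = 3.4896e-05 1/s


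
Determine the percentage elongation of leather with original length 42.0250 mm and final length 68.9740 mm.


Formula: Elongation = (Lf - L0) / L0 * 100
Substituting: Elongation = (68.9740 - 42.0250) / 42.0250 * 100
Result: 64.1261 %


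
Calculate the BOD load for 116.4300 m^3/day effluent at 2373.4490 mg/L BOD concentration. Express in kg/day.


Formula: BOD_load = volume * conc / 1000
Substituting: BOD_load = 116.4300 * 2373.4490 / 1000
Result: 276.3407 kg/day


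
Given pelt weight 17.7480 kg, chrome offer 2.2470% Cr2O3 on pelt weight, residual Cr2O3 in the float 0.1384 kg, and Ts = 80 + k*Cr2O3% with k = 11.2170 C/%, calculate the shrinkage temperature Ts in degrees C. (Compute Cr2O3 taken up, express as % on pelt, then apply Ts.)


Offered = pelt * offer_pct / 100 = 17.7480 * 2.2470 / 100 = 0.3988 kg
Uptake = offered - residual = 0.3988 - 0.1384 = 0.2604 kg
Cr2O3% on pelt = uptake / pelt * 100 = 0.2604 / 17.7480 * 100 = 1.4672 %
Ts = 80 + k * Cr2O3% = 80 + 11.2170 * 1.4672 = 96.4575 C


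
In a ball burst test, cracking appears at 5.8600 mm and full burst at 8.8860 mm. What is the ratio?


Formula: Ratio = crack / burst
Substituting: Ratio = 5.8600 / 8.8860
Result: 0.6595


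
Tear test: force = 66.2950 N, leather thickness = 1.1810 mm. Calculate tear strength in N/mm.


Formula: Tear strength = force / thickness
Substituting: Tear strength = 66.2950 / 1.1810
Result: 56.1346 N/mm


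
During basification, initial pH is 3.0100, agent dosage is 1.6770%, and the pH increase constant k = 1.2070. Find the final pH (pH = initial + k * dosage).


Formula: pH_final = pH_initial + k * base_pct
Substituting: pH_final = 3.0100 + 1.2070 * 1.6770
Result: 5.0341


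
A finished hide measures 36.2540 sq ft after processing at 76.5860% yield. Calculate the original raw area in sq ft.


Formula: raw = finished * 100 / yield
Substituting: raw = 36.2540 * 100 / 76.5860
Result: 47.3376 sq ft


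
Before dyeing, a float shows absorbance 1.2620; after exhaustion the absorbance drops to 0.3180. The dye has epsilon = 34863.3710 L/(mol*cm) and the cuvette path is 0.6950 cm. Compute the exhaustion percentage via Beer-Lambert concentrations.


c_initial = A_i / (epsilon * l) = 1.2620 / (34863.3710 * 0.6950) = 5.2084e-05 mol/L
c_final = A_f / (epsilon * l) = 0.3180 / (34863.3710 * 0.6950) = 1.3124e-05 mol/L
Exhaustion = (c_initial - c_final) / c_initial * 100 = (5.2084e-05 - 1.3124e-05) / 5.2084e-05 * 100 = 74.8019 %


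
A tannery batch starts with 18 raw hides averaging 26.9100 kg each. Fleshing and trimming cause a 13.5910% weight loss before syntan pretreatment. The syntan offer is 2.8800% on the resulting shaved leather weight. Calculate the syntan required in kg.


Total_raw = N * avg_wt = 18 * 26.9100 = 484.3800 kg
Substrate = Total_raw * (1 - loss/100) = 484.3800 * (1 - 13.5910/100) = 418.5479 kg
Syntan = Substrate * pct / 100 = 418.5479 * 2.8800 / 100 = 12.0542 kg


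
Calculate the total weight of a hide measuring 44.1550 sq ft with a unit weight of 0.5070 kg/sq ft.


Formula: Weight = area * weight_per_sqft
Substituting: Weight = 44.1550 * 0.5070
Result: 22.3866 kg


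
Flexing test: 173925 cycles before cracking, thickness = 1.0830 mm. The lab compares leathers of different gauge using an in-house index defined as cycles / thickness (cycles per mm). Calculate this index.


Formula: Index = cycles / thickness
Substituting: Index = 173925 / 1.0830
Result: 160595.5679 cycles/mm


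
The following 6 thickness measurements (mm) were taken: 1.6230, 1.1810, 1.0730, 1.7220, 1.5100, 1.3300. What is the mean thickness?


Formula: Average = sum / n
Substituting: Average = 8.4390 / 6
Result: 1.4065 mm


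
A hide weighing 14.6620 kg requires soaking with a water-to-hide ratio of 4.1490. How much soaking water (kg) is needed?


Formula: Water = hide_weight * ratio
Substituting: Water = 14.6620 * 4.1490
Result: 60.8326 kg


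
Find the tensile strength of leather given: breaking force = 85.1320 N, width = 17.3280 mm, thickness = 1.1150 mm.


Formula: TS = force / (width * thickness)
Substituting: TS = 85.1320 / (17.3280 * 1.1150)
Result: 4.4063 N/mm^2


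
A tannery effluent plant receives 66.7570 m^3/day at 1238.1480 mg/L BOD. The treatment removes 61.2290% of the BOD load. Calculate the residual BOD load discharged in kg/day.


Load_in = volume * conc / 1000 = 66.7570 * 1238.1480 / 1000 = 82.6550 kg/day
Removed = Load_in * eff / 100 = 82.6550 * 61.2290 / 100 = 50.6089 kg/day
Load_out = Load_in - Removed = 82.6550 - 50.6089 = 32.0462 kg/day


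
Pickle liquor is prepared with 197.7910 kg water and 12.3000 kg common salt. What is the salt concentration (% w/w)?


Formula: Conc = salt / (water + salt) * 100
Substituting: Conc = 12.3000 / (197.7910 + 12.3000) * 100
Result: 5.8546 %


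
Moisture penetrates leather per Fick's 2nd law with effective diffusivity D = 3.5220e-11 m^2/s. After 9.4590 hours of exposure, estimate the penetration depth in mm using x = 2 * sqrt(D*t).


t = 9.4590 hr * 3600 = 34052.4000 s
D * t = 3.5220e-11 * 34052.4000 = 1.1993e-06
x = 2 * sqrt(D*t) = 2 * sqrt(1.1993e-06) = 0.00219027 m = 2.1903 mm


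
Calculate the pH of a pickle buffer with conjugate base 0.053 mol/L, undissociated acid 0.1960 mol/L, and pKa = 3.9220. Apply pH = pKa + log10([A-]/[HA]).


ratio = [A-] / [HA] = 0.053 / 0.1960 = 0.2704
log10(ratio) = -0.5680
pH = pKa + log10(ratio) = 3.9220 - 0.5680 = 3.3540


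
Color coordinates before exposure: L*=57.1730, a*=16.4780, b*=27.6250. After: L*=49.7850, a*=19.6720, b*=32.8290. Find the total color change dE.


dL = -7.3880, da = 3.1940, db = 5.2040
dE = sqrt((-7.3880)^2 + 3.1940^2 + 5.2040^2) = 9.5847


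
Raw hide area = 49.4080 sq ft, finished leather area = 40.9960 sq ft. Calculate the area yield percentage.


Formula: Yield = finished / raw * 100
Substituting: Yield = 40.9960 / 49.4080 * 100
Result: 82.9744 %


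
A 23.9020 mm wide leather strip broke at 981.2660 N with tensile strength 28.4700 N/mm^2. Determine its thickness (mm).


Formula: t = F / (TS * w)
Substituting: t = 981.2660 / (28.4700 * 23.9020)
Result: 1.4420 mm


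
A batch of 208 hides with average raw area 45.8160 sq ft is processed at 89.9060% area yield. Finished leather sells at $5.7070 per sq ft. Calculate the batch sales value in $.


Raw_total = N * avg_area = 208 * 45.8160 = 9529.7280 sq ft
Finished = Raw_total * yield / 100 = 9529.7280 * 89.9060 / 100 = 8567.7973 sq ft
Value = Finished * price = 8567.7973 * 5.7070 = 48896.4189 $


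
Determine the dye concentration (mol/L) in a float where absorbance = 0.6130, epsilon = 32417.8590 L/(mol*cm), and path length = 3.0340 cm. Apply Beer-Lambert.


Formula: c = A / (epsilon * l)
Substituting: c = 0.6130 / (32417.8590 * 3.0340)
Result: 6.2325e-06 mol/L


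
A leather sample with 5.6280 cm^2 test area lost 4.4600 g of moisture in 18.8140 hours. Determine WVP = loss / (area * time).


Formula: WVP = loss / (area * time)
Substituting: WVP = 4.4600 / (5.6280 * 18.8140)
Result: 0.0421211 g/(cm^2*hr)


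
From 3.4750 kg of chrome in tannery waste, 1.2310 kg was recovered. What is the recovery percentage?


Formula: Recovery = recovered / input * 100
Substituting: Recovery = 1.2310 / 3.4750 * 100
Result: 35.4245 %


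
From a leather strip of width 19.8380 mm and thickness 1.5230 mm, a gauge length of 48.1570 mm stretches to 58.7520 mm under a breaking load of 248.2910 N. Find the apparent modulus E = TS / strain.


TS = F / (w * t) = 248.2910 / (19.8380 * 1.5230) = 8.2179 N/mm^2
strain = (Lf - L0) / L0 = (58.7520 - 48.1570) / 48.1570 = 0.2200
E = TS / strain = 8.2179 / 0.2200 = 37.3527 N/mm^2


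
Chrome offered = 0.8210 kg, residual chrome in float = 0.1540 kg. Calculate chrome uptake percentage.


Formula: Uptake = (offered - residual) / offered * 100
Substituting: Uptake = (0.8210 - 0.1540) / 0.8210 * 100
Result: 81.2424 %


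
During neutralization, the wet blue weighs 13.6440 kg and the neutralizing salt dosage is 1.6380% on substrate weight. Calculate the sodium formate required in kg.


Formula: Neutralizer = substrate * pct / 100
Substituting: Neutralizer = 13.6440 * 1.6380 / 100
Result: 0.2235 kg


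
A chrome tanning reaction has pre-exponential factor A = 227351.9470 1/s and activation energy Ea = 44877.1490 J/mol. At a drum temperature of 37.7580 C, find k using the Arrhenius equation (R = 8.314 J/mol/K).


T_K = T_C + 273.15 = 37.7580 + 273.15 = 310.9080 K
exponent = -Ea / (R * T_K) = -44877.1490 / (8.314 * 310.9080) = -17.3613
k = A * exp(exponent) = 227351.9470 * exp(-17.3613) = 0.00655787 1/s


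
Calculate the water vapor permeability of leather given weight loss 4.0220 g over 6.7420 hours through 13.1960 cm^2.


Formula: WVP = loss / (area * time)
Substituting: WVP = 4.0220 / (13.1960 * 6.7420)
Result: 0.0452076 g/(cm^2*hr)


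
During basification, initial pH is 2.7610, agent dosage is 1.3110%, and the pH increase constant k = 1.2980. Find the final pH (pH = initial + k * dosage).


Formula: pH_final = pH_initial + k * base_pct
Substituting: pH_final = 2.7610 + 1.2980 * 1.3110
Result: 4.4627


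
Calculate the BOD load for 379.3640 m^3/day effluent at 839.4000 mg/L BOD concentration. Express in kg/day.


Formula: BOD_load = volume * conc / 1000
Substituting: BOD_load = 379.3640 * 839.4000 / 1000
Result: 318.4381 kg/day


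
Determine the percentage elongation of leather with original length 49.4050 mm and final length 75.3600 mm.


Formula: Elongation = (Lf - L0) / L0 * 100
Substituting: Elongation = (75.3600 - 49.4050) / 49.4050 * 100
Result: 52.5352 %


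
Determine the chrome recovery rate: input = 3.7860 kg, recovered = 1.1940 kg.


Formula: Recovery = recovered / input * 100
Substituting: Recovery = 1.1940 / 3.7860 * 100
Result: 31.5372 %


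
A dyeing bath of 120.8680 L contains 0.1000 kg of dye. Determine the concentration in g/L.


Formula: Conc = dye_mass(kg) / volume(L) * 1000
Substituting: Conc = 0.1000 / 120.8680 * 1000
Result: 0.8273 g/L


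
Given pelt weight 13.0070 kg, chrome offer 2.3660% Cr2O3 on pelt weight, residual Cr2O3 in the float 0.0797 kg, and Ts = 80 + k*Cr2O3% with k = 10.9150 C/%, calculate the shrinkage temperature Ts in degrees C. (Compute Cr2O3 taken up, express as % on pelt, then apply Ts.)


Offered = pelt * offer_pct / 100 = 13.0070 * 2.3660 / 100 = 0.3077 kg
Uptake = offered - residual = 0.3077 - 0.0797 = 0.2280 kg
Cr2O3% on pelt = uptake / pelt * 100 = 0.2280 / 13.0070 * 100 = 1.7533 %
Ts = 80 + k * Cr2O3% = 80 + 10.9150 * 1.7533 = 99.1368 C


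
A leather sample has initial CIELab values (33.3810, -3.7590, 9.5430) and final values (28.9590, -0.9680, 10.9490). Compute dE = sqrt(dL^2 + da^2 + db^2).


dL = -4.4220, da = 2.7910, db = 1.4060
dE = sqrt((-4.4220)^2 + 2.7910^2 + 1.4060^2) = 5.4149
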